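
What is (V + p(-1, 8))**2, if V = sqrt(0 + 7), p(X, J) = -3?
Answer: (3 - sqrt(7))**2 ≈ 0.12549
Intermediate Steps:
V = sqrt(7) ≈ 2.6458
(V + p(-1, 8))**2 = (sqrt(7) - 3)**2 = (-3 + sqrt(7))**2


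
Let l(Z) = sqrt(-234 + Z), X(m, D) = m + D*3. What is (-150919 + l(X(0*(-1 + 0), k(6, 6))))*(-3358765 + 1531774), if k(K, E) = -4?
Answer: 275727654729 - 1826991*I*sqrt(246) ≈ 2.7573e+11 - 2.8655e+7*I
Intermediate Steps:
X(m, D) = m + 3*D
(-150919 + l(X(0*(-1 + 0), k(6, 6))))*(-3358765 + 1531774) = (-150919 + sqrt(-234 + (0*(-1 + 0) + 3*(-4))))*(-3358765 + 1531774) = (-150919 + sqrt(-234 + (0*(-1) - 12)))*(-1826991) = (-150919 + sqrt(-234 + (0 - 12)))*(-1826991) = (-150919 + sqrt(-234 - 12))*(-1826991) = (-150919 + sqrt(-246))*(-1826991) = (-150919 + I*sqrt(246))*(-1826991) = 275727654729 - 1826991*I*sqrt(246)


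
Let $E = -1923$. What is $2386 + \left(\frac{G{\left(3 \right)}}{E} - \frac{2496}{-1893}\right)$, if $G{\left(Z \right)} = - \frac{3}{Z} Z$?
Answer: $\frac{965601749}{404471} \approx 2387.3$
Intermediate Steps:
$G{\left(Z \right)} = -3$
$2386 + \left(\frac{G{\left(3 \right)}}{E} - \frac{2496}{-1893}\right) = 2386 - \left(- \frac{832}{631} - \frac{1}{641}\right) = 2386 - - \frac{533943}{404471} = 2386 + \left(\frac{1}{641} + \frac{832}{631}\right) = 2386 + \frac{533943}{404471} = \frac{965601749}{404471}$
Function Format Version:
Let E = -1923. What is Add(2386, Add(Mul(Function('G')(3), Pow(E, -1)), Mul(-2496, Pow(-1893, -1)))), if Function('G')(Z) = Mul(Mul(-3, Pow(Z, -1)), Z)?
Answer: Rational(965601749, 404471) ≈ 2387.3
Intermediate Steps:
Function('G')(Z) = -3
Add(2386, Add(Mul(Function('G')(3), Pow(E, -1)), Mul(-2496, Pow(-1893, -1)))) = Add(2386, Add(Mul(-3, Pow(-1923, -1)), Mul(-2496, Pow(-1893, -1)))) = Add(2386, Add(Mul(-3, Rational(-1, 1923)), Mul(-2496, Rational(-1, 1893)))) = Add(2386, Add(Rational(1, 641), Rational(832, 631))) = Add(2386, Rational(533943, 404471)) = Rational(965601749, 404471)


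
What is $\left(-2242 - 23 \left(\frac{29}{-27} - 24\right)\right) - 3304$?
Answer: $- \frac{134171}{27} \approx -4969.3$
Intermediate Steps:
$\left(-2242 - 23 \left(\frac{29}{-27} - 24\right)\right) - 3304 = \left(-2242 - 23 \left(29 \left(- \frac{1}{27}\right) - 24\right)\right) - 3304 = \left(-2242 - 23 \left(- \frac{29}{27} - 24\right)\right) - 3304 = \left(-2242 - - \frac{15571}{27}\right) - 3304 = \left(-2242 + \frac{15571}{27}\right) - 3304 = - \frac{44963}{27} - 3304 = - \frac{134171}{27}$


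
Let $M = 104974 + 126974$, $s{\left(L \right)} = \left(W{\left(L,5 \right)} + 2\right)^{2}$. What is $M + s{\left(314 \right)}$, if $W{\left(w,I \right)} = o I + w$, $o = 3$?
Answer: $341509$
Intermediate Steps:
$W{\left(w,I \right)} = w + 3 I$ ($W{\left(w,I \right)} = 3 I + w = w + 3 I$)
$s{\left(L \right)} = \left(17 + L\right)^{2}$ ($s{\left(L \right)} = \left(\left(L + 3 \cdot 5\right) + 2\right)^{2} = \left(\left(L + 15\right) + 2\right)^{2} = \left(\left(15 + L\right) + 2\right)^{2} = \left(17 + L\right)^{2}$)
$M = 231948$
$M + s{\left(314 \right)} = 231948 + \left(17 + 314\right)^{2} = 231948 + 331^{2} = 231948 + 109561 = 341509$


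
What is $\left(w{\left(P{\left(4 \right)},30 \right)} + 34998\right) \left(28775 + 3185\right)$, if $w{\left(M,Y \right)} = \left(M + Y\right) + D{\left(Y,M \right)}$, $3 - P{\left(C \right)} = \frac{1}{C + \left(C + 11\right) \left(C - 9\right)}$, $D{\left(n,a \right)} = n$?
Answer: $\frac{79559050720}{71} \approx 1.1206 \cdot 10^{9}$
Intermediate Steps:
$P{\left(C \right)} = 3 - \frac{1}{C + \left(-9 + C\right) \left(11 + C\right)}$ ($P{\left(C \right)} = 3 - \frac{1}{C + \left(C + 11\right) \left(C - 9\right)} = 3 - \frac{1}{C + \left(11 + C\right) \left(-9 + C\right)} = 3 - \frac{1}{C + \left(-9 + C\right) \left(11 + C\right)}$)
$w{\left(M,Y \right)} = M + 2 Y$ ($w{\left(M,Y \right)} = \left(M + Y\right) + Y = M + 2 Y$)
$\left(w{\left(P{\left(4 \right)},30 \right)} + 34998\right) \left(28775 + 3185\right) = \left(\left(\frac{-298 + 3 \cdot 4^{2} + 9 \cdot 4}{-99 + 4^{2} + 3 \cdot 4} + 2 \cdot 30\right) + 34998\right) \left(28775 + 3185\right) = \left(\left(\frac{-298 + 3 \cdot 16 + 36}{-99 + 16 + 12} + 60\right) + 34998\right) 31960 = \left(\left(\frac{-298 + 48 + 36}{-71} + 60\right) + 34998\right) 31960 = \left(\left(\left(- \frac{1}{71}\right) \left(-214\right) + 60\right) + 34998\right) 31960 = \left(\left(\frac{214}{71} + 60\right) + 34998\right) 31960 = \left(\frac{4474}{71} + 34998\right) 31960 = \frac{2489332}{71} \cdot 31960 = \frac{79559050720}{71}$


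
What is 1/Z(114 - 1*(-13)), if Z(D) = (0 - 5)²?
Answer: 1/25 ≈ 0.040000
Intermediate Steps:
Z(D) = 25 (Z(D) = (-5)² = 25)
1/Z(114 - 1*(-13)) = 1/25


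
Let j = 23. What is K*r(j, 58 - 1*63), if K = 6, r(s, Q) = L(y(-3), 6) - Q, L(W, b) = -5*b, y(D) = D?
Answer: -150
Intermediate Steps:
r(s, Q) = -30 - Q (r(s, Q) = -5*6 - Q = -30 - Q)
K*r(j, 58 - 1*63) = 6*(-30 - (58 - 1*63)) = 6*(-30 - (58 - 63)) = 6*(-30 - 1*(-5)) = 6*(-30 + 5) = 6*(-25) = -150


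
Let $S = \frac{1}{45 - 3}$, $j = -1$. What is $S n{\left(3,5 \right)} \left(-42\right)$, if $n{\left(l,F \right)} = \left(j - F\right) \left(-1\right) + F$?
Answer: $-11$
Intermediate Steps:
$S = \frac{1}{42} \approx 0.02381$
$n{\left(l,F \right)} = 1 + 2 F$ ($n{\left(l,F \right)} = \left(-1 - F\right) \left(-1\right) + F = \left(1 + F\right) + F = 1 + 2 F$)
$S n{\left(3,5 \right)} \left(-42\right) = \frac{1 + 2 \cdot 5}{42} \left(-42\right) = \frac{1 + 10}{42} \left(-42\right) = \frac{1}{42} \cdot 11 \left(-42\right) = \frac{11}{42} \left(-42\right) = -11$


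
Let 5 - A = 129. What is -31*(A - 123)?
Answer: 7657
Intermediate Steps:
A = -124 (A = 5 - 1*129 = 5 - 129 = -124)
-31*(A - 123) = -31*(-124 - 123) = -31*(-247) = 7657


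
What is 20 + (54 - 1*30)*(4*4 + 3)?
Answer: 476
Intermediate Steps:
20 + (54 - 1*30)*(4*4 + 3) = 20 + (54 - 30)*(16 + 3) = 20 + 24*19 = 20 + 456 = 476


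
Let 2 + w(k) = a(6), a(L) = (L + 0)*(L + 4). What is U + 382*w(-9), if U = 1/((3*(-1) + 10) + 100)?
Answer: 2370693/107 ≈ 22156.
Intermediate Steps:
a(L) = L*(4 + L)
U = 1/107 (U = 1/((-3 + 10) + 100) = 1/(7 + 100) = 1/107 ≈ 0.0093458)
w(k) = 58 (w(k) = -2 + 6*(4 + 6) = -2 + 6*10 = -2 + 60 = 58)
U + 382*w(-9) = 1/107 + 382*58 = 1/107 + 22156 = 2370693/107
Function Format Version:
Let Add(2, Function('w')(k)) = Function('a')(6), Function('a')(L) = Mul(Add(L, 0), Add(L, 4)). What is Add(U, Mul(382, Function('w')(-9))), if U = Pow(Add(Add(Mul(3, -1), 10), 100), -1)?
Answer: Rational(2370693, 107) ≈ 22156.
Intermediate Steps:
Function('a')(L) = Mul(L, Add(4, L))
U = Rational(1, 107) (U = Pow(Add(Add(-3, 10), 100), -1) = Pow(Add(7, 100), -1) = Pow(107, -1) = Rational(1, 107) ≈ 0.0093458)
Function('w')(k) = 58 (Function('w')(k) = Add(-2, Mul(6, Add(4, 6))) = Add(-2, Mul(6, 10)) = Add(-2, 60) = 58)
Add(U, Mul(382, Function('w')(-9))) = Add(Rational(1, 107), Mul(382, 58)) = Add(Rational(1, 107), 22156) = Rational(2370693, 107)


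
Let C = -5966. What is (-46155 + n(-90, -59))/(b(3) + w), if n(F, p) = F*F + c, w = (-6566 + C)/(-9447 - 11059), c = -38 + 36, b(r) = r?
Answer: -390198421/37025 ≈ -10539.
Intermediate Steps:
c = -2
w = 6266/10253 (w = (-6566 - 5966)/(-9447 - 11059) = -12532/(-20506) = -12532*(-1/20506) = 6266/10253 ≈ 0.61114)
n(F, p) = -2 + F² (n(F, p) = F*F - 2 = F² - 2 = -2 + F²)
(-46155 + n(-90, -59))/(b(3) + w) = (-46155 + (-2 + (-90)²))/(3 + 6266/10253) = (-46155 + (-2 + 8100))/(37025/10253) = (-46155 + 8098)*(10253/37025) = -38057*10253/37025 = -390198421/37025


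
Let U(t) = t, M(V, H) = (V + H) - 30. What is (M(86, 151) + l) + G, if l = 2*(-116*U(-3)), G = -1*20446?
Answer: -19543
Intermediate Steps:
M(V, H) = -30 + H + V (M(V, H) = (H + V) - 30 = -30 + H + V)
G = -20446
l = 696 (l = 2*(-116*(-3)) = 2*348 = 696)
(M(86, 151) + l) + G = ((-30 + 151 + 86) + 696) - 20446 = (207 + 696) - 20446 = 903 - 20446 = -19543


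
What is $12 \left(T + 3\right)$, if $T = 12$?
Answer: $180$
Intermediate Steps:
$12 \left(T + 3\right) = 12 \left(12 + 3\right) = 12 \cdot 15 = 180$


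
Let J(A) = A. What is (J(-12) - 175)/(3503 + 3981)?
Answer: -187/7484 ≈ -0.024987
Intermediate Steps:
(J(-12) - 175)/(3503 + 3981) = (-12 - 175)/(3503 + 3981) = -187/7484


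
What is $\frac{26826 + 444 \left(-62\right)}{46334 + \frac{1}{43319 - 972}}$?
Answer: $- \frac{2286738}{150931223} \approx -0.015151$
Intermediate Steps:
$\frac{26826 + 444 \left(-62\right)}{46334 + \frac{1}{43319 - 972}} = \frac{26826 - 27528}{46334 + \frac{1}{42347}} = - \frac{702}{46334 + \frac{1}{42347}} = - \frac{702}{\frac{1962105899}{42347}} = \left(-702\right) \frac{42347}{1962105899} = - \frac{2286738}{150931223}$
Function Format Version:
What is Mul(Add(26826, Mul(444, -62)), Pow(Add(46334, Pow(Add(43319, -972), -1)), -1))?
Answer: Rational(-2286738, 150931223) ≈ -0.015151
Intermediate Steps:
Mul(Add(26826, Mul(444, -62)), Pow(Add(46334, Pow(Add(43319, -972), -1)), -1)) = Mul(Add(26826, -27528), Pow(Add(46334, Pow(42347, -1)), -1)) = Mul(-702, Pow(Add(46334, Rational(1, 42347)), -1)) = Mul(-702, Pow(Rational(1962105899, 42347), -1)) = Mul(-702, Rational(42347, 1962105899)) = Rational(-2286738, 150931223)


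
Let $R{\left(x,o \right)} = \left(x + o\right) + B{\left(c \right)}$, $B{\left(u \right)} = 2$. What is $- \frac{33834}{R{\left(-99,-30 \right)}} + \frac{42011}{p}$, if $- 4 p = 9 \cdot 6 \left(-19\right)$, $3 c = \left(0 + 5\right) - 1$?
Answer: $\frac{28027636}{65151} \approx 430.19$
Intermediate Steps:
$c = \frac{4}{3}$ ($c = \frac{\left(0 + 5\right) - 1}{3} = \frac{5 - 1}{3} = \frac{1}{3} \cdot 4 = \frac{4}{3} \approx 1.3333$)
$R{\left(x,o \right)} = 2 + o + x$ ($R{\left(x,o \right)} = \left(x + o\right) + 2 = \left(o + x\right) + 2 = 2 + o + x$)
$p = \frac{513}{2}$ ($p = - \frac{9 \cdot 6 \left(-19\right)}{4} = - \frac{54 \left(-19\right)}{4} = \left(- \frac{1}{4}\right) \left(-1026\right) = \frac{513}{2} \approx 256.5$)
$- \frac{33834}{R{\left(-99,-30 \right)}} + \frac{42011}{p} = - \frac{33834}{2 - 30 - 99} + \frac{42011}{\frac{513}{2}} = - \frac{33834}{-127} + 42011 \cdot \frac{2}{513} = \left(-33834\right) \left(- \frac{1}{127}\right) + \frac{84022}{513} = \frac{33834}{127} + \frac{84022}{513} = \frac{28027636}{65151}$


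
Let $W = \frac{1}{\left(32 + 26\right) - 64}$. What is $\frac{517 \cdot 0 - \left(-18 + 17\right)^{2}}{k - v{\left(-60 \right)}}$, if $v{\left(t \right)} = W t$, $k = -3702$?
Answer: $\frac{1}{3712} \approx 0.0002694$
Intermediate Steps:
$W = - \frac{1}{6}$ ($W = \frac{1}{58 - 64} = \frac{1}{-6} = - \frac{1}{6} \approx -0.16667$)
$v{\left(t \right)} = - \frac{t}{6}$
$\frac{517 \cdot 0 - \left(-18 + 17\right)^{2}}{k - v{\left(-60 \right)}} = \frac{517 \cdot 0 - \left(-18 + 17\right)^{2}}{-3702 - \left(- \frac{1}{6}\right) \left(-60\right)} = \frac{0 - \left(-1\right)^{2}}{-3702 - 10} = \frac{0 - 1}{-3702 - 10} = \frac{0 - 1}{-3712} = \left(-1\right) \left(- \frac{1}{3712}\right) = \frac{1}{3712}$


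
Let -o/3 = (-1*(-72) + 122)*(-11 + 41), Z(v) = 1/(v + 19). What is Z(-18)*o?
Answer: -17460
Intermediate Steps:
Z(v) = 1/(19 + v)
o = -17460 (o = -3*(-1*(-72) + 122)*(-11 + 41) = -3*(72 + 122)*30 = -582*30 = -3*5820 = -17460)
Z(-18)*o = -17460/(19 - 18) = -17460/1 = 1*(-17460) = -17460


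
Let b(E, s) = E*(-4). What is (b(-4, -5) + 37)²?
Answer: 2809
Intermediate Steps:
b(E, s) = -4*E
(b(-4, -5) + 37)² = (-4*(-4) + 37)² = (16 + 37)² = 53² = 2809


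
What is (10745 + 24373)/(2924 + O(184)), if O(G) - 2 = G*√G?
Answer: 2854313/64777 - 358984*√46/64777 ≈ 6.4771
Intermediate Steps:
O(G) = 2 + G^(3/2) (O(G) = 2 + G*√G = 2 + G^(3/2))
(10745 + 24373)/(2924 + O(184)) = (10745 + 24373)/(2924 + (2 + 184^(3/2))) = 35118/(2924 + (2 + 368*√46)) = 35118/(2926 + 368*√46)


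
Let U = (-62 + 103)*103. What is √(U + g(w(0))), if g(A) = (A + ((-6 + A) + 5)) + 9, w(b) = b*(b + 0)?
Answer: √4231 ≈ 65.046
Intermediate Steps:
w(b) = b² (w(b) = b*b = b²)
g(A) = 8 + 2*A (g(A) = (A + (-1 + A)) + 9 = (-1 + 2*A) + 9 = 8 + 2*A)
U = 4223 (U = 41*103 = 4223)
√(U + g(w(0))) = √(4223 + (8 + 2*0²)) = √(4223 + (8 + 2*0)) = √(4223 + (8 + 0)) = √(4223 + 8) = √4231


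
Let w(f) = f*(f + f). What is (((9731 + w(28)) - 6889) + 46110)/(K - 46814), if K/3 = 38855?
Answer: 50520/69751 ≈ 0.72429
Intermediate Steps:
w(f) = 2*f² (w(f) = f*(2*f) = 2*f²)
K = 116565 (K = 3*38855 = 116565)
(((9731 + w(28)) - 6889) + 46110)/(K - 46814) = (((9731 + 2*28²) - 6889) + 46110)/(116565 - 46814) = (((9731 + 2*784) - 6889) + 46110)/69751 = (((9731 + 1568) - 6889) + 46110)*(1/69751) = ((11299 - 6889) + 46110)*(1/69751) = (4410 + 46110)*(1/69751) = 50520*(1/69751) = 50520/69751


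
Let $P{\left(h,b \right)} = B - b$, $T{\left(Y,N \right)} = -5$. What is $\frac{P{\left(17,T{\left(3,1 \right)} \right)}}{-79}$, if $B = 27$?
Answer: $- \frac{32}{79} \approx -0.40506$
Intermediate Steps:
$P{\left(h,b \right)} = 27 - b$
$\frac{P{\left(17,T{\left(3,1 \right)} \right)}}{-79} = \frac{27 - -5}{-79} = \left(27 + 5\right) \left(- \frac{1}{79}\right) = 32 \left(- \frac{1}{79}\right) = - \frac{32}{79}$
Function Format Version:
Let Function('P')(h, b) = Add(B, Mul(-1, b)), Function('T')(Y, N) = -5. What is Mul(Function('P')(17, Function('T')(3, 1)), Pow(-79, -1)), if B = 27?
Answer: Rational(-32, 79) ≈ -0.40506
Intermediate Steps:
Function('P')(h, b) = Add(27, Mul(-1, b))
Mul(Function('P')(17, Function('T')(3, 1)), Pow(-79, -1)) = Mul(Add(27, Mul(-1, -5)), Pow(-79, -1)) = Mul(Add(27, 5), Rational(-1, 79)) = Mul(32, Rational(-1, 79)) = Rational(-32, 79)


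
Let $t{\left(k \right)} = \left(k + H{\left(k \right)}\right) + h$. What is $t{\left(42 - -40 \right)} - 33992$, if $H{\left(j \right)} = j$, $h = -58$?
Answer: $-33886$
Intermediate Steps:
$t{\left(k \right)} = -58 + 2 k$ ($t{\left(k \right)} = \left(k + k\right) - 58 = 2 k - 58 = -58 + 2 k$)
$t{\left(42 - -40 \right)} - 33992 = \left(-58 + 2 \left(42 - -40\right)\right) - 33992 = \left(-58 + 2 \left(42 + 40\right)\right) - 33992 = \left(-58 + 2 \cdot 82\right) - 33992 = \left(-58 + 164\right) - 33992 = 106 - 33992 = -33886$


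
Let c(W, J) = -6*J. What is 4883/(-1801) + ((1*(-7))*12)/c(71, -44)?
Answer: -120033/39622 ≈ -3.0295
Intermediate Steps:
4883/(-1801) + ((1*(-7))*12)/c(71, -44) = 4883/(-1801) + ((1*(-7))*12)/((-6*(-44))) = 4883*(-1/1801) - 7*12/264 = -4883/1801 - 84*1/264 = -4883/1801 - 7/22 = -120033/39622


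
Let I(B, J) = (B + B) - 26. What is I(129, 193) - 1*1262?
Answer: -1030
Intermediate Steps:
I(B, J) = -26 + 2*B (I(B, J) = 2*B - 26 = -26 + 2*B)
I(129, 193) - 1*1262 = (-26 + 2*129) - 1*1262 = (-26 + 258) - 1262 = 232 - 1262 = -1030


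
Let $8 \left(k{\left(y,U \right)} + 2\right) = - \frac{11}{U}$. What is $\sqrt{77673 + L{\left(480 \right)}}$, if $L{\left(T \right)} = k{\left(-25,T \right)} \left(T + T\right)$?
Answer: $\frac{\sqrt{303001}}{2} \approx 275.23$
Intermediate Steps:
$k{\left(y,U \right)} = -2 - \frac{11}{8 U}$ ($k{\left(y,U \right)} = -2 + \frac{\left(-11\right) \frac{1}{U}}{8} = -2 - \frac{11}{8 U}$)
$L{\left(T \right)} = 2 T \left(-2 - \frac{11}{8 T}\right)$ ($L{\left(T \right)} = \left(-2 - \frac{11}{8 T}\right) \left(T + T\right) = \left(-2 - \frac{11}{8 T}\right) 2 T = 2 T \left(-2 - \frac{11}{8 T}\right)$)
$\sqrt{77673 + L{\left(480 \right)}} = \sqrt{77673 - \frac{7691}{4}} = \sqrt{\frac{303001}{4}} = \frac{\sqrt{303001}}{2}$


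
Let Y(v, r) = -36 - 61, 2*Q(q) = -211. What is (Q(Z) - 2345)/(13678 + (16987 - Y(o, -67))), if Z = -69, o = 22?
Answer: -4901/61524 ≈ -0.079660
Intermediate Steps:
Q(q) = -211/2 (Q(q) = (1/2)*(-211) = -211/2)
Y(v, r) = -97
(Q(Z) - 2345)/(13678 + (16987 - Y(o, -67))) = (-211/2 - 2345)/(13678 + (16987 - 1*(-97))) = -4901/(2*(13678 + (16987 + 97))) = -4901/(2*(13678 + 17084)) = -4901/2/30762 = -4901/2*1/30762 = -4901/61524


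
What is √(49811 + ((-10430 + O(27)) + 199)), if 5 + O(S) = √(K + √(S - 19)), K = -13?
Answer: √(39575 + I*√(13 - 2*√2)) ≈ 198.93 + 0.008*I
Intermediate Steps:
O(S) = -5 + √(-13 + √(-19 + S)) (O(S) = -5 + √(-13 + √(S - 19)) = -5 + √(-13 + √(-19 + S)))
√(49811 + ((-10430 + O(27)) + 199)) = √(49811 + ((-10430 + (-5 + √(-13 + √(-19 + 27)))) + 199)) = √(49811 + ((-10430 + (-5 + √(-13 + √8))) + 199)) = √(49811 + ((-10430 + (-5 + √(-13 + 2*√2))) + 199)) = √(49811 + ((-10435 + √(-13 + 2*√2)) + 199)) = √(49811 + (-10236 + √(-13 + 2*√2))) = √(39575 + √(-13 + 2*√2))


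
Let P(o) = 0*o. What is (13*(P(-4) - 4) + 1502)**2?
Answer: 2102500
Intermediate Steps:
P(o) = 0
(13*(P(-4) - 4) + 1502)**2 = (13*(0 - 4) + 1502)**2 = (13*(-4) + 1502)**2 = (-52 + 1502)**2 = 1450**2 = 2102500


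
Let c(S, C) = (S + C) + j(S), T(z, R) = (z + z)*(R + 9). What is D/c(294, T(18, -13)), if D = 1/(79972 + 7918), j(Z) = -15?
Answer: 1/11865150 ≈ 8.4280e-8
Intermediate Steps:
T(z, R) = 2*z*(9 + R) (T(z, R) = (2*z)*(9 + R) = 2*z*(9 + R))
c(S, C) = -15 + C + S (c(S, C) = (S + C) - 15 = (C + S) - 15 = -15 + C + S)
D = 1/87890 ≈ 1.1378e-5
D/c(294, T(18, -13)) = 1/(87890*(-15 + 2*18*(9 - 13) + 294)) = 1/(87890*(-15 + 2*18*(-4) + 294)) = 1/(87890*(-15 - 144 + 294)) = (1/87890)/135 = (1/87890)*(1/135) = 1/11865150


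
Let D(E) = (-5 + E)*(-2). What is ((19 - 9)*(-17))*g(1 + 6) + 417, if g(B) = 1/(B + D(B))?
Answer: 1081/3 ≈ 360.33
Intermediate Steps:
D(E) = 10 - 2*E
g(B) = 1/(10 - B) (g(B) = 1/(B + (10 - 2*B)) = 1/(10 - B))
((19 - 9)*(-17))*g(1 + 6) + 417 = ((19 - 9)*(-17))/(10 - (1 + 6)) + 417 = (10*(-17))/(10 - 1*7) + 417 = -170/(10 - 7) + 417 = -170/3 + 417 = 1081/3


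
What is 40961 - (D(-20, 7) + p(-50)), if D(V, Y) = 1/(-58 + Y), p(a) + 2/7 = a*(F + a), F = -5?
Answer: 13641436/357 ≈ 38211.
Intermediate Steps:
p(a) = -2/7 + a*(-5 + a)
40961 - (D(-20, 7) + p(-50)) = 40961 - (1/(-58 + 7) + (-2/7 + (-50)² - 5*(-50))) = 40961 - (1/(-51) + (-2/7 + 2500 + 250)) = 40961 - (-1/51 + 19248/7) = 40961 - 1*981641/357 = 40961 - 981641/357 = 13641436/357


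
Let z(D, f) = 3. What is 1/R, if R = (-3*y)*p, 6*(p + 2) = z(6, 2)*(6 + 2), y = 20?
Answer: -1/120 ≈ -0.0083333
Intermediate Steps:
p = 2 (p = -2 + (3*(6 + 2))/6 = -2 + (3*8)/6 = -2 + (⅙)*24 = -2 + 4 = 2)
R = -120 (R = -3*20*2 = -60*2 = -120)
1/R = 1/(-120) = -1/120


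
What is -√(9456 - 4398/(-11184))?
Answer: -√8214050122/932 ≈ -97.244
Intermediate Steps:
-√(9456 - 4398/(-11184)) = -√(9456 - 4398*(-1/11184)) = -√(9456 + 733/1864) = -√(17626717/1864) = -√8214050122/932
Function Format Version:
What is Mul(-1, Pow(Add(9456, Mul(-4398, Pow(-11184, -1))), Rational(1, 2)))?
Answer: Mul(Rational(-1, 932), Pow(8214050122, Rational(1, 2))) ≈ -97.244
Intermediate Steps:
Mul(-1, Pow(Add(9456, Mul(-4398, Pow(-11184, -1))), Rational(1, 2))) = Mul(-1, Pow(Add(9456, Mul(-4398, Rational(-1, 11184))), Rational(1, 2))) = Mul(-1, Pow(Add(9456, Rational(733, 1864)), Rational(1, 2))) = Mul(-1, Pow(Rational(17626717, 1864), Rational(1, 2))) = Mul(-1, Mul(Rational(1, 932), Pow(8214050122, Rational(1, 2)))) = Mul(Rational(-1, 932), Pow(8214050122, Rational(1, 2)))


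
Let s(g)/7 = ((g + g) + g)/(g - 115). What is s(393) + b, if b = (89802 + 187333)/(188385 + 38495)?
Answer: 194948417/6307264 ≈ 30.909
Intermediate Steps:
s(g) = 21*g/(-115 + g) (s(g) = 7*(((g + g) + g)/(g - 115)) = 7*((2*g + g)/(-115 + g)) = 7*((3*g)/(-115 + g)) = 7*(3*g/(-115 + g)) = 21*g/(-115 + g))
b = 55427/45376 (b = 277135/226880 = 277135*(1/226880) = 55427/45376 ≈ 1.2215)
s(393) + b = 21*393/(-115 + 393) + 55427/45376 = 21*393/278 + 55427/45376 = 21*393*(1/278) + 55427/45376 = 8253/278 + 55427/45376 = 194948417/6307264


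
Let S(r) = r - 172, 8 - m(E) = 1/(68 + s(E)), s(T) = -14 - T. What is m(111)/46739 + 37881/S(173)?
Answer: 100919643820/2664123 ≈ 37881.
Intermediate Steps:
m(E) = 8 - 1/(54 - E) (m(E) = 8 - 1/(68 + (-14 - E)) = 8 - 1/(54 - E))
S(r) = -172 + r
m(111)/46739 + 37881/S(173) = ((-431 + 8*111)/(-54 + 111))/46739 + 37881/(-172 + 173) = ((-431 + 888)/57)*(1/46739) + 37881/1 = ((1/57)*457)*(1/46739) + 37881*1 = (457/57)*(1/46739) + 37881 = 457/2664123 + 37881 = 100919643820/2664123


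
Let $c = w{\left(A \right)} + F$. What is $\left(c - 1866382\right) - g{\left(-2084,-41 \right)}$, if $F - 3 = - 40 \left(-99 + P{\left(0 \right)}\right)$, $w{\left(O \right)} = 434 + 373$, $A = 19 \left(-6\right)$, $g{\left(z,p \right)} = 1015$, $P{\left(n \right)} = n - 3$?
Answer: $-1862507$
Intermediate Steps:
$P{\left(n \right)} = -3 + n$ ($P{\left(n \right)} = n - 3 = -3 + n$)
$A = -114$
$w{\left(O \right)} = 807$
$F = 4083$ ($F = 3 - 40 \left(-99 + \left(-3 + 0\right)\right) = 3 - 40 \left(-99 - 3\right) = 3 - -4080 = 3 + 4080 = 4083$)
$c = 4890$ ($c = 807 + 4083 = 4890$)
$\left(c - 1866382\right) - g{\left(-2084,-41 \right)} = \left(4890 - 1866382\right) - 1015 = -1861492 - 1015 = -1862507$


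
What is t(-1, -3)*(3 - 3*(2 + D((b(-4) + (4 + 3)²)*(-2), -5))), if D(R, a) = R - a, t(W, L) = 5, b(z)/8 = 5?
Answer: 2580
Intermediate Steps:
b(z) = 40 (b(z) = 8*5 = 40)
t(-1, -3)*(3 - 3*(2 + D((b(-4) + (4 + 3)²)*(-2), -5))) = 5*(3 - 3*(2 + ((40 + (4 + 3)²)*(-2) - 1*(-5)))) = 5*(3 - 3*(2 + ((40 + 7²)*(-2) + 5))) = 5*(3 - 3*(2 + ((40 + 49)*(-2) + 5))) = 5*(3 - 3*(2 + (89*(-2) + 5))) = 5*(3 - 3*(2 + (-178 + 5))) = 5*(3 - 3*(2 - 173)) = 5*(3 - 3*(-171)) = 5*(3 + 513) = 5*516 = 2580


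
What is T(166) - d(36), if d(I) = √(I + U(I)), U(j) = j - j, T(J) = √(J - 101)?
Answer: -6 + √65 ≈ 2.0623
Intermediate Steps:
T(J) = √(-101 + J)
U(j) = 0
d(I) = √I (d(I) = √(I + 0) = √I)
T(166) - d(36) = √(-101 + 166) - √36 = √65 - 1*6 = √65 - 6 = -6 + √65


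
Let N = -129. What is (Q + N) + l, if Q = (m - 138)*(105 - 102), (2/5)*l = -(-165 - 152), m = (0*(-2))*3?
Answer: 499/2 ≈ 249.50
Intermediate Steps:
m = 0 (m = 0*3 = 0)
l = 1585/2 (l = 5*(-(-165 - 152))/2 = 5*(-1*(-317))/2 = (5/2)*317 = 1585/2 ≈ 792.50)
Q = -414 (Q = (0 - 138)*(105 - 102) = -138*3 = -414)
(Q + N) + l = (-414 - 129) + 1585/2 = -543 + 1585/2 = 499/2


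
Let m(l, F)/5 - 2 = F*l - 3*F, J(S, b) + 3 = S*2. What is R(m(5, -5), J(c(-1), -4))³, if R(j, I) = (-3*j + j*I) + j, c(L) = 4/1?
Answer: -1728000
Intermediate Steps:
c(L) = 4 (c(L) = 4*1 = 4)
J(S, b) = -3 + 2*S (J(S, b) = -3 + S*2 = -3 + 2*S)
m(l, F) = 10 - 15*F + 5*F*l (m(l, F) = 10 + 5*(F*l - 3*F) = 10 + 5*(-3*F + F*l) = 10 + (-15*F + 5*F*l) = 10 - 15*F + 5*F*l)
R(j, I) = -2*j + I*j (R(j, I) = (-3*j + I*j) + j = -2*j + I*j)
R(m(5, -5), J(c(-1), -4))³ = ((10 - 15*(-5) + 5*(-5)*5)*(-2 + (-3 + 2*4)))³ = ((10 + 75 - 125)*(-2 + (-3 + 8)))³ = (-40*(-2 + 5))³ = (-40*3)³ = (-120)³ = -1728000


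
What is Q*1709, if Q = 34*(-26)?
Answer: -1510756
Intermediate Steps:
Q = -884
Q*1709 = -884*1709 = -1510756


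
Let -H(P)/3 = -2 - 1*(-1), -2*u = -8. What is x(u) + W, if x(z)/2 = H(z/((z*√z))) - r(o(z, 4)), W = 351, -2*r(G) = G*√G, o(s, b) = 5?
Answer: 357 + 5*√5 ≈ 368.18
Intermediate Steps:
u = 4 (u = -½*(-8) = 4)
r(G) = -G^(3/2)/2 (r(G) = -G*√G/2 = -G^(3/2)/2)
H(P) = 3 (H(P) = -3*(-2 - 1*(-1)) = -3*(-2 + 1) = -3*(-1) = 3)
x(z) = 6 + 5*√5 (x(z) = 2*(3 - (-1)*5^(3/2)/2) = 2*(3 - (-1)*5*√5/2) = 2*(3 - (-5)*√5/2) = 2*(3 + 5*√5/2) = 6 + 5*√5)
x(u) + W = (6 + 5*√5) + 351 = 357 + 5*√5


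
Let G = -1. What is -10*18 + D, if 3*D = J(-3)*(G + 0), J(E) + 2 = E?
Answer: -535/3 ≈ -178.33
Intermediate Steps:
J(E) = -2 + E
D = 5/3 (D = ((-2 - 3)*(-1 + 0))/3 = (-5*(-1))/3 = (1/3)*5 = 5/3 ≈ 1.6667)
-10*18 + D = -10*18 + 5/3 = -180 + 5/3 = -535/3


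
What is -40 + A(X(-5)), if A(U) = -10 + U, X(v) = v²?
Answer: -25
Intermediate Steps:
-40 + A(X(-5)) = -40 + (-10 + (-5)²) = -40 + (-10 + 25) = -40 + 15 = -25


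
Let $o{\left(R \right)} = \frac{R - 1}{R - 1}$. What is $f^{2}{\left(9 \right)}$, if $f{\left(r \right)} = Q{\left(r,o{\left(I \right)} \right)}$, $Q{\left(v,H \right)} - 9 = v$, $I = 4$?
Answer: $324$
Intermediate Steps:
$o{\left(R \right)} = 1$ ($o{\left(R \right)} = \frac{-1 + R}{-1 + R} = 1$)
$Q{\left(v,H \right)} = 9 + v$
$f{\left(r \right)} = 9 + r$
$f^{2}{\left(9 \right)} = \left(9 + 9\right)^{2} = 18^{2} = 324$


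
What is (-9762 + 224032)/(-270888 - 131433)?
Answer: -214270/402321 ≈ -0.53259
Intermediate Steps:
(-9762 + 224032)/(-270888 - 131433) = 214270/(-402321) = 214270*(-1/402321) = -214270/402321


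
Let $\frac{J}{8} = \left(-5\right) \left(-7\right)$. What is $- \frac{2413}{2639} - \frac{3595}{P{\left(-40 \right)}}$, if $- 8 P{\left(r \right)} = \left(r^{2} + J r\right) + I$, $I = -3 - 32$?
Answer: $- \frac{19829379}{5085353} \approx -3.8993$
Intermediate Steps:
$J = 280$ ($J = 8 \left(\left(-5\right) \left(-7\right)\right) = 8 \cdot 35 = 280$)
$I = -35$
$P{\left(r \right)} = \frac{35}{8} - 35 r - \frac{r^{2}}{8}$ ($P{\left(r \right)} = - \frac{\left(r^{2} + 280 r\right) - 35}{8} = - \frac{-35 + r^{2} + 280 r}{8} = \frac{35}{8} - 35 r - \frac{r^{2}}{8}$)
$- \frac{2413}{2639} - \frac{3595}{P{\left(-40 \right)}} = - \frac{2413}{2639} - \frac{3595}{\frac{35}{8} - -1400 - \frac{\left(-40\right)^{2}}{8}} = \left(-2413\right) \frac{1}{2639} - \frac{3595}{\frac{35}{8} + 1400 - 200} = - \frac{2413}{2639} - \frac{3595}{\frac{35}{8} + 1400 - 200} = - \frac{2413}{2639} - \frac{3595}{\frac{9635}{8}} = - \frac{2413}{2639} - \frac{5752}{1927} = - \frac{19829379}{5085353}$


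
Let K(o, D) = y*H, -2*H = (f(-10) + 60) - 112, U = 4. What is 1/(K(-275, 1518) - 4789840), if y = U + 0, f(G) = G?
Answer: -1/4789716 ≈ -2.0878e-7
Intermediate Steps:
H = 31 (H = -((-10 + 60) - 112)/2 = -(50 - 112)/2 = -½*(-62) = 31)
y = 4 (y = 4 + 0 = 4)
K(o, D) = 124 (K(o, D) = 4*31 = 124)
1/(K(-275, 1518) - 4789840) = 1/(124 - 4789840) = 1/(-4789716) = -1/4789716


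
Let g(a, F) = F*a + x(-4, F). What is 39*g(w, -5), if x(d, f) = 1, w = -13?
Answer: 2574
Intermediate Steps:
g(a, F) = 1 + F*a (g(a, F) = F*a + 1 = 1 + F*a)
39*g(w, -5) = 39*(1 - 5*(-13)) = 39*(1 + 65) = 39*66 = 2574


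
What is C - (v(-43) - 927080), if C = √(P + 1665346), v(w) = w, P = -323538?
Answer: 927123 + 4*√83863 ≈ 9.2828e+5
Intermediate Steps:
C = 4*√83863 (C = √(-323538 + 1665346) = √1341808 = 4*√83863 ≈ 1158.4)
C - (v(-43) - 927080) = 4*√83863 - (-43 - 927080) = 4*√83863 - 1*(-927123) = 4*√83863 + 927123 = 927123 + 4*√83863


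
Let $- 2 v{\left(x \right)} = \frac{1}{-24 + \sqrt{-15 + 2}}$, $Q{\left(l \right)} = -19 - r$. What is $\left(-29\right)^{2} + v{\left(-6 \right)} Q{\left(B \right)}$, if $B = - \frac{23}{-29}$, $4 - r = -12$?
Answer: $\frac{494929}{589} - \frac{35 i \sqrt{13}}{1178} \approx 840.29 - 0.10713 i$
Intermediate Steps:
$r = 16$ ($r = 4 - -12 = 4 + 12 = 16$)
$B = \frac{23}{29}$ ($B = \left(-23\right) \left(- \frac{1}{29}\right) = \frac{23}{29} \approx 0.7931$)
$Q{\left(l \right)} = -35$ ($Q{\left(l \right)} = -19 - 16 = -35$)
$v{\left(x \right)} = - \frac{1}{2 \left(-24 + i \sqrt{13}\right)}$ ($v{\left(x \right)} = - \frac{1}{2 \left(-24 + \sqrt{-15 + 2}\right)} = - \frac{1}{2 \left(-24 + \sqrt{-13}\right)} = - \frac{1}{2 \left(-24 + i \sqrt{13}\right)}$)
$\left(-29\right)^{2} + v{\left(-6 \right)} Q{\left(B \right)} = \left(-29\right)^{2} + \left(\frac{12}{589} + \frac{i \sqrt{13}}{1178}\right) \left(-35\right) = 841 - \left(\frac{420}{589} + \frac{35 i \sqrt{13}}{1178}\right) = \frac{494929}{589} - \frac{35 i \sqrt{13}}{1178}$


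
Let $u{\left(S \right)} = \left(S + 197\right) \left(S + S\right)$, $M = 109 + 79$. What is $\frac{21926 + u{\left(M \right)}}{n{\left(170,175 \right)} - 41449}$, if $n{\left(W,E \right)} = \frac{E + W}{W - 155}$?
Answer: $- \frac{83343}{20713} \approx -4.0237$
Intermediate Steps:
$n{\left(W,E \right)} = \frac{E + W}{-155 + W}$
$M = 188$
$u{\left(S \right)} = 2 S \left(197 + S\right)$ ($u{\left(S \right)} = \left(197 + S\right) 2 S = 2 S \left(197 + S\right)$)
$\frac{21926 + u{\left(M \right)}}{n{\left(170,175 \right)} - 41449} = \frac{21926 + 2 \cdot 188 \left(197 + 188\right)}{\frac{175 + 170}{-155 + 170} - 41449} = \frac{21926 + 2 \cdot 188 \cdot 385}{\frac{1}{15} \cdot 345 - 41449} = \frac{21926 + 144760}{\frac{1}{15} \cdot 345 - 41449} = \frac{166686}{23 - 41449} = \frac{166686}{-41426} = 166686 \left(- \frac{1}{41426}\right) = - \frac{83343}{20713}$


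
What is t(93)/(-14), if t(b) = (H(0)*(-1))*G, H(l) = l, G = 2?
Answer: 0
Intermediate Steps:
t(b) = 0 (t(b) = (0*(-1))*2 = 0*2 = 0)
t(93)/(-14) = 0/(-14) = 0*(-1/14) = 0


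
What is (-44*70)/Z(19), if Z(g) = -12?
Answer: 770/3 ≈ 256.67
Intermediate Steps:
(-44*70)/Z(19) = -44*70/(-12) = -3080*(-1/12) = 770/3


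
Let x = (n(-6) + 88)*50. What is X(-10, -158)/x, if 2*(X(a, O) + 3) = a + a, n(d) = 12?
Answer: -13/5000 ≈ -0.0026000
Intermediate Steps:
X(a, O) = -3 + a (X(a, O) = -3 + (a + a)/2 = -3 + (2*a)/2 = -3 + a)
x = 5000 (x = (12 + 88)*50 = 100*50 = 5000)
X(-10, -158)/x = (-3 - 10)/5000 = -13*1/5000 = -13/5000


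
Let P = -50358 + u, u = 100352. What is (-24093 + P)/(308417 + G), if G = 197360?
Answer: 25901/505777 ≈ 0.051210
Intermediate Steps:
P = 49994 (P = -50358 + 100352 = 49994)
(-24093 + P)/(308417 + G) = (-24093 + 49994)/(308417 + 197360) = 25901/505777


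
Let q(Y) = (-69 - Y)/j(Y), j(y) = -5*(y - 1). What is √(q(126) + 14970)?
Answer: 3*√1039605/25 ≈ 122.35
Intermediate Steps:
j(y) = 5 - 5*y (j(y) = -5*(-1 + y) = 5 - 5*y)
q(Y) = (-69 - Y)/(5 - 5*Y)
√(q(126) + 14970) = √((69 + 126)/(5*(-1 + 126)) + 14970) = √((⅕)*195/125 + 14970) = √((⅕)*(1/125)*195 + 14970) = √(39/125 + 14970) = √(1871289/125) = 3*√1039605/25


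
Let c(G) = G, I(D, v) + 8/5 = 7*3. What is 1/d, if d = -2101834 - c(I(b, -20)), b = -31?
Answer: -5/10509267 ≈ -4.7577e-7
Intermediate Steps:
I(D, v) = 97/5 (I(D, v) = -8/5 + 7*3 = -8/5 + 21 = 97/5)
d = -10509267/5 (d = -2101834 - 1*97/5 = -2101834 - 97/5 = -10509267/5 ≈ -2.1019e+6)
1/d = 1/(-10509267/5) = -5/10509267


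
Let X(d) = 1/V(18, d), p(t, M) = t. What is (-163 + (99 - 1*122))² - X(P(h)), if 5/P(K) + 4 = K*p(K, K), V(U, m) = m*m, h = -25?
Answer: 479259/25 ≈ 19170.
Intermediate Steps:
V(U, m) = m²
P(K) = 5/(-4 + K²) (P(K) = 5/(-4 + K*K) = 5/(-4 + K²))
X(d) = d⁻² (X(d) = 1/(d²) = d⁻²)
(-163 + (99 - 1*122))² - X(P(h)) = (-163 + (99 - 1*122))² - 1/(5/(-4 + (-25)²))² = (-163 + (99 - 122))² - 1/(5/(-4 + 625))² = (-163 - 23)² - 1/(5/621)² = (-186)² - 1/(5*(1/621))² = 34596 - 1/(5/621)² = 34596 - 1*385641/25 = 34596 - 385641/25 = 479259/25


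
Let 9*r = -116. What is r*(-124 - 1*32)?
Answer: 6032/3 ≈ 2010.7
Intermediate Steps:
r = -116/9 (r = (⅑)*(-116) = -116/9 ≈ -12.889)
r*(-124 - 1*32) = -116*(-124 - 1*32)/9 = -116*(-124 - 32)/9 = -116/9*(-156) = 6032/3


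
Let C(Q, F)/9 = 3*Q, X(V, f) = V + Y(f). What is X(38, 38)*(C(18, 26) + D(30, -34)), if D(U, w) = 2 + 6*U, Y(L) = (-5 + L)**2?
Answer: 752836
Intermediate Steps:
X(V, f) = V + (-5 + f)**2
C(Q, F) = 27*Q (C(Q, F) = 9*(3*Q) = 27*Q)
X(38, 38)*(C(18, 26) + D(30, -34)) = (38 + (-5 + 38)**2)*(27*18 + (2 + 6*30)) = (38 + 33**2)*(486 + (2 + 180)) = (38 + 1089)*(486 + 182) = 1127*668 = 752836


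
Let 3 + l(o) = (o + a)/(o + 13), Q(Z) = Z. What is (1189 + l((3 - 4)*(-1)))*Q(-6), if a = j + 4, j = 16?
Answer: -7125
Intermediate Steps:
a = 20 (a = 16 + 4 = 20)
l(o) = -3 + (20 + o)/(13 + o) (l(o) = -3 + (o + 20)/(o + 13) = -3 + (20 + o)/(13 + o))
(1189 + l((3 - 4)*(-1)))*Q(-6) = (1189 + (-19 - 2*(3 - 4)*(-1))/(13 + (3 - 4)*(-1)))*(-6) = (1189 + (-19 - (-2)*(-1))/(13 - 1*(-1)))*(-6) = (1189 + (-19 - 2*1)/(13 + 1))*(-6) = (1189 + (-19 - 2)/14)*(-6) = (1189 + (1/14)*(-21))*(-6) = (1189 - 3/2)*(-6) = (2375/2)*(-6) = -7125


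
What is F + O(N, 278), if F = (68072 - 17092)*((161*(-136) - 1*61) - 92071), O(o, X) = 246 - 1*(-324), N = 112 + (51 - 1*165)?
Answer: -5813146870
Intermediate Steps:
N = -2 (N = 112 + (51 - 165) = 112 - 114 = -2)
O(o, X) = 570 (O(o, X) = 246 + 324 = 570)
F = -5813147440 (F = 50980*((-21896 - 61) - 92071) = 50980*(-21957 - 92071) = 50980*(-114028) = -5813147440)
F + O(N, 278) = -5813147440 + 570 = -5813146870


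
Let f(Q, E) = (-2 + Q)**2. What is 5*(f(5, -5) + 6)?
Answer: 75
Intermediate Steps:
5*(f(5, -5) + 6) = 5*((-2 + 5)**2 + 6) = 5*(3**2 + 6) = 5*(9 + 6) = 5*15 = 75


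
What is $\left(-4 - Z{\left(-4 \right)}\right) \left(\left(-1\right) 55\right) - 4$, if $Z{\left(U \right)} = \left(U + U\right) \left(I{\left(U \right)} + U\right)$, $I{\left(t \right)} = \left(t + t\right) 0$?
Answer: $1976$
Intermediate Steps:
$I{\left(t \right)} = 0$ ($I{\left(t \right)} = 2 t 0 = 0$)
$Z{\left(U \right)} = 2 U^{2}$ ($Z{\left(U \right)} = \left(U + U\right) \left(0 + U\right) = 2 U U = 2 U^{2}$)
$\left(-4 - Z{\left(-4 \right)}\right) \left(\left(-1\right) 55\right) - 4 = \left(-4 - 2 \left(-4\right)^{2}\right) \left(\left(-1\right) 55\right) - 4 = \left(-4 - 2 \cdot 16\right) \left(-55\right) - 4 = \left(-4 - 32\right) \left(-55\right) - 4 = \left(-36\right) \left(-55\right) - 4 = 1980 - 4 = 1976$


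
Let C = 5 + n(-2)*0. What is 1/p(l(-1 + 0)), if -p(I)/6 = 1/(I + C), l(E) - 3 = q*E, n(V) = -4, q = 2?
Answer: -1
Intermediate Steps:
l(E) = 3 + 2*E
C = 5 (C = 5 - 4*0 = 5 + 0 = 5)
p(I) = -6/(5 + I) (p(I) = -6/(I + 5) = -6/(5 + I))
1/p(l(-1 + 0)) = 1/(-6/(5 + (3 + 2*(-1 + 0)))) = 1/(-6/(5 + (3 + 2*(-1)))) = 1/(-6/(5 + (3 - 2))) = 1/(-6/(5 + 1)) = 1/(-6/6) = 1/(-6*1/6) = 1/(-1) = -1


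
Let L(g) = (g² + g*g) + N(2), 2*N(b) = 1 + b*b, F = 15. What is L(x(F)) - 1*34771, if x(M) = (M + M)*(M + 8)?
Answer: 1834863/2 ≈ 9.1743e+5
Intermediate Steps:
N(b) = ½ + b²/2 (N(b) = (1 + b*b)/2 = (1 + b²)/2 = ½ + b²/2)
x(M) = 2*M*(8 + M) (x(M) = (2*M)*(8 + M) = 2*M*(8 + M))
L(g) = 5/2 + 2*g² (L(g) = (g² + g*g) + (½ + (½)*2²) = (g² + g²) + (½ + (½)*4) = 2*g² + (½ + 2) = 2*g² + 5/2 = 5/2 + 2*g²)
L(x(F)) - 1*34771 = (5/2 + 2*(2*15*(8 + 15))²) - 1*34771 = (5/2 + 2*(2*15*23)²) - 34771 = (5/2 + 2*690²) - 34771 = (5/2 + 2*476100) - 34771 = (5/2 + 952200) - 34771 = 1904405/2 - 34771 = 1834863/2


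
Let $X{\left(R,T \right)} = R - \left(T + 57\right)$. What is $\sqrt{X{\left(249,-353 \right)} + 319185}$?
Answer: $\sqrt{319730} \approx 565.45$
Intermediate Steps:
$X{\left(R,T \right)} = -57 + R - T$ ($X{\left(R,T \right)} = R - \left(57 + T\right) = -57 + R - T$)
$\sqrt{X{\left(249,-353 \right)} + 319185} = \sqrt{\left(-57 + 249 - -353\right) + 319185} = \sqrt{\left(-57 + 249 + 353\right) + 319185} = \sqrt{545 + 319185} = \sqrt{319730}$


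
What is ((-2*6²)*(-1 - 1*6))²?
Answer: 254016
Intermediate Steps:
((-2*6²)*(-1 - 1*6))² = ((-2*36)*(-1 - 6))² = (-72*(-7))² = 504² = 254016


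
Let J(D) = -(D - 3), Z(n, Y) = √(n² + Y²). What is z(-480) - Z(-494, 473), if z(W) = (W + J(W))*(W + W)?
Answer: -2880 - √467765 ≈ -3563.9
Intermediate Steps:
Z(n, Y) = √(Y² + n²)
J(D) = 3 - D (J(D) = -(-3 + D) = 3 - D)
z(W) = 6*W (z(W) = (W + (3 - W))*(W + W) = 3*(2*W) = 6*W)
z(-480) - Z(-494, 473) = 6*(-480) - √(473² + (-494)²) = -2880 - √(223729 + 244036) = -2880 - √467765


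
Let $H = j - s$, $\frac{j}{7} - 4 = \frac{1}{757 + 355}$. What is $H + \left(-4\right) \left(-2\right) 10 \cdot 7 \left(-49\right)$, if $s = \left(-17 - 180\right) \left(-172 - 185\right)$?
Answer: $- \frac{108687985}{1112} \approx -97741.0$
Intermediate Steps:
$s = 70329$ ($s = \left(-197\right) \left(-357\right) = 70329$)
$j = \frac{31143}{1112}$ ($j = 28 + \frac{7}{757 + 355} = 28 + \frac{7}{1112} = \frac{31143}{1112} \approx 28.006$)
$H = - \frac{78174705}{1112}$ ($H = \frac{31143}{1112} - 70329 = - \frac{78174705}{1112} \approx -70301.0$)
$H + \left(-4\right) \left(-2\right) 10 \cdot 7 \left(-49\right) = - \frac{78174705}{1112} + \left(-4\right) \left(-2\right) 10 \cdot 7 \left(-49\right) = - \frac{78174705}{1112} + 8 \cdot 10 \left(-343\right) = - \frac{78174705}{1112} + 80 \left(-343\right) = - \frac{78174705}{1112} - 27440 = - \frac{108687985}{1112}$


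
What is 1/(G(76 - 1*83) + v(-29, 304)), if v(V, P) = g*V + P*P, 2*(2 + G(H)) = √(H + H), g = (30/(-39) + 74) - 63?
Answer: 4447950/409733178919 - 169*I*√14/2868132252433 ≈ 1.0856e-5 - 2.2047e-10*I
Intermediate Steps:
g = 133/13 (g = (30*(-1/39) + 74) - 63 = (-10/13 + 74) - 63 = 952/13 - 63 = 133/13 ≈ 10.231)
G(H) = -2 + √2*√H/2 (G(H) = -2 + √(H + H)/2 = -2 + √(2*H)/2 = -2 + (√2*√H)/2 = -2 + √2*√H/2)
v(V, P) = P² + 133*V/13 (v(V, P) = 133*V/13 + P*P = 133*V/13 + P² = P² + 133*V/13)
1/(G(76 - 1*83) + v(-29, 304)) = 1/((-2 + √2*√(76 - 1*83)/2) + (304² + (133/13)*(-29))) = 1/((-2 + √2*√(76 - 83)/2) + (92416 - 3857/13)) = 1/((-2 + √2*√(-7)/2) + 1197551/13) = 1/((-2 + √2*(I*√7)/2) + 1197551/13) = 1/((-2 + I*√14/2) + 1197551/13) = 1/(1197525/13 + I*√14/2)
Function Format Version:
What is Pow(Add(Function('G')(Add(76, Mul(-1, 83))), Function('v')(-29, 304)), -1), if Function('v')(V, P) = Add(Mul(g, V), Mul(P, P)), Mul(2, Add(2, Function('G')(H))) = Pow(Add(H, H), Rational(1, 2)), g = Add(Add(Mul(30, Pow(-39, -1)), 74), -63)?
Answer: Add(Rational(4447950, 409733178919), Mul(Rational(-169, 2868132252433), I, Pow(14, Rational(1, 2)))) ≈ Add(1.0856e-5, Mul(-2.2047e-10, I))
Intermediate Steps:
g = Rational(133, 13) (g = Add(Add(Mul(30, Rational(-1, 39)), 74), -63) = Add(Add(Rational(-10, 13), 74), -63) = Add(Rational(952, 13), -63) = Rational(133, 13) ≈ 10.231)
Function('G')(H) = Add(-2, Mul(Rational(1, 2), Pow(2, Rational(1, 2)), Pow(H, Rational(1, 2)))) (Function('G')(H) = Add(-2, Mul(Rational(1, 2), Pow(Add(H, H), Rational(1, 2)))) = Add(-2, Mul(Rational(1, 2), Pow(Mul(2, H), Rational(1, 2)))) = Add(-2, Mul(Rational(1, 2), Mul(Pow(2, Rational(1, 2)), Pow(H, Rational(1, 2))))) = Add(-2, Mul(Rational(1, 2), Pow(2, Rational(1, 2)), Pow(H, Rational(1, 2)))))
Function('v')(V, P) = Add(Pow(P, 2), Mul(Rational(133, 13), V)) (Function('v')(V, P) = Add(Mul(Rational(133, 13), V), Mul(P, P)) = Add(Mul(Rational(133, 13), V), Pow(P, 2)) = Add(Pow(P, 2), Mul(Rational(133, 13), V)))
Pow(Add(Function('G')(Add(76, Mul(-1, 83))), Function('v')(-29, 304)), -1) = Pow(Add(Add(-2, Mul(Rational(1, 2), Pow(2, Rational(1, 2)), Pow(Add(76, Mul(-1, 83)), Rational(1, 2)))), Add(Pow(304, 2), Mul(Rational(133, 13), -29))), -1) = Pow(Add(Add(-2, Mul(Rational(1, 2), Pow(2, Rational(1, 2)), Pow(Add(76, -83), Rational(1, 2)))), Add(92416, Rational(-3857, 13))), -1) = Pow(Add(Add(-2, Mul(Rational(1, 2), Pow(2, Rational(1, 2)), Pow(-7, Rational(1, 2)))), Rational(1197551, 13)), -1) = Pow(Add(Add(-2, Mul(Rational(1, 2), Pow(2, Rational(1, 2)), Mul(I, Pow(7, Rational(1, 2))))), Rational(1197551, 13)), -1) = Pow(Add(Add(-2, Mul(Rational(1, 2), I, Pow(14, Rational(1, 2)))), Rational(1197551, 13)), -1) = Pow(Add(Rational(1197525, 13), Mul(Rational(1, 2), I, Pow(14, Rational(1, 2)))), -1)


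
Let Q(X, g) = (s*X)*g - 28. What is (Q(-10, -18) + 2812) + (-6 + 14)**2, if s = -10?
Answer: 1048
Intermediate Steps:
Q(X, g) = -28 - 10*X*g (Q(X, g) = (-10*X)*g - 28 = -10*X*g - 28 = -28 - 10*X*g)
(Q(-10, -18) + 2812) + (-6 + 14)**2 = ((-28 - 10*(-10)*(-18)) + 2812) + (-6 + 14)**2 = ((-28 - 1800) + 2812) + 8**2 = (-1828 + 2812) + 64 = 984 + 64 = 1048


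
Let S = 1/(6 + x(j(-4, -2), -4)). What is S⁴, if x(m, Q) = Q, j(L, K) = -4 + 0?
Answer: 1/16 ≈ 0.062500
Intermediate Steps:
j(L, K) = -4
S = ½ (S = 1/(6 - 4) = 1/2 = ½ ≈ 0.50000)
S⁴ = (½)⁴ = 1/16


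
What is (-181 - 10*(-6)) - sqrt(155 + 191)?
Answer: -121 - sqrt(346) ≈ -139.60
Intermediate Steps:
(-181 - 10*(-6)) - sqrt(155 + 191) = (-181 - 1*(-60)) - sqrt(346) = (-181 + 60) - sqrt(346) = -121 - sqrt(346)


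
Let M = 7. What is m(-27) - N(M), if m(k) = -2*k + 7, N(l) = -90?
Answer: 151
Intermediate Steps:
m(k) = 7 - 2*k
m(-27) - N(M) = (7 - 2*(-27)) - 1*(-90) = (7 + 54) + 90 = 61 + 90 = 151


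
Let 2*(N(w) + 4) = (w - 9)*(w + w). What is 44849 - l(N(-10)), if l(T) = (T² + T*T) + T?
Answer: -24529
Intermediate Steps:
N(w) = -4 + w*(-9 + w) (N(w) = -4 + ((w - 9)*(w + w))/2 = -4 + ((-9 + w)*(2*w))/2 = -4 + (2*w*(-9 + w))/2 = -4 + w*(-9 + w))
l(T) = T + 2*T² (l(T) = (T² + T²) + T = 2*T² + T = T + 2*T²)
44849 - l(N(-10)) = 44849 - (-4 + (-10)² - 9*(-10))*(1 + 2*(-4 + (-10)² - 9*(-10))) = 44849 - (-4 + 100 + 90)*(1 + 2*(-4 + 100 + 90)) = 44849 - 186*(1 + 2*186) = 44849 - 186*(1 + 372) = 44849 - 186*373 = 44849 - 1*69378 = 44849 - 69378 = -24529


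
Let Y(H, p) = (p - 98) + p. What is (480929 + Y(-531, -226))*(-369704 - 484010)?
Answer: -410106277606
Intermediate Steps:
Y(H, p) = -98 + 2*p (Y(H, p) = (-98 + p) + p = -98 + 2*p)
(480929 + Y(-531, -226))*(-369704 - 484010) = (480929 + (-98 + 2*(-226)))*(-369704 - 484010) = (480929 + (-98 - 452))*(-853714) = (480929 - 550)*(-853714) = 480379*(-853714) = -410106277606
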